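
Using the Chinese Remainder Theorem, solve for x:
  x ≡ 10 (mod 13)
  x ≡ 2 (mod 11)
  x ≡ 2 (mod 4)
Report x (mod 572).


Moduli 13, 11, 4 are pairwise coprime; by CRT there is a unique solution modulo M = 13 · 11 · 4 = 572.
Solve pairwise, accumulating the modulus:
  Start with x ≡ 10 (mod 13).
  Combine with x ≡ 2 (mod 11): since gcd(13, 11) = 1, we get a unique residue mod 143.
    Write x = 10 + 13·t and substitute into x ≡ 2 (mod 11): 13·t ≡ 2 − 10 = -8 (mod 11).
    Reduce coefficients mod 11: 2·t ≡ 3 (mod 11).
    The inverse of 2 mod 11 is 6 (since 2·6 = 12 = 1·11 + 1), so t ≡ 6·3 = 18 ≡ 7 (mod 11).
    Then x = 10 + 13·7 = 101, valid modulo lcm(13, 11) = 143: x ≡ 101 (mod 143).
  Combine with x ≡ 2 (mod 4): since gcd(143, 4) = 1, we get a unique residue mod 572.
    Write x = 101 + 143·t and substitute into x ≡ 2 (mod 4): 143·t ≡ 2 − 101 = -99 (mod 4).
    Reduce coefficients mod 4: 3·t ≡ 1 (mod 4).
    The inverse of 3 mod 4 is 3 (since 3·3 = 9 = 2·4 + 1), so t ≡ 3·1 = 3 ≡ 3 (mod 4).
    Then x = 101 + 143·3 = 530, valid modulo lcm(143, 4) = 572: x ≡ 530 (mod 572).
Verify: 530 mod 13 = 10 ✓, 530 mod 11 = 2 ✓, 530 mod 4 = 2 ✓.

x ≡ 530 (mod 572).


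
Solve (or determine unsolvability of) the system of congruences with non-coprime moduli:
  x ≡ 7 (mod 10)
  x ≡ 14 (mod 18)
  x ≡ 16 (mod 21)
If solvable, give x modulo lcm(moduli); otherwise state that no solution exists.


Moduli 10, 18, 21 are not pairwise coprime, so CRT works modulo lcm(m_i) when all pairwise compatibility conditions hold.
Pairwise compatibility: gcd(m_i, m_j) must divide a_i - a_j for every pair.
Merge one congruence at a time:
  Start: x ≡ 7 (mod 10).
  Combine with x ≡ 14 (mod 18): gcd(10, 18) = 2, and 14 - 7 = 7 is NOT divisible by 2.
    ⇒ system is inconsistent (no integer solution).

No solution (the system is inconsistent).


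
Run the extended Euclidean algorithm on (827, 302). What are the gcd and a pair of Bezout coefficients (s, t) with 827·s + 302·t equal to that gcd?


Euclidean algorithm on (827, 302) — divide until remainder is 0:
  827 = 2 · 302 + 223
  302 = 1 · 223 + 79
  223 = 2 · 79 + 65
  79 = 1 · 65 + 14
  65 = 4 · 14 + 9
  14 = 1 · 9 + 5
  9 = 1 · 5 + 4
  5 = 1 · 4 + 1
  4 = 4 · 1 + 0
gcd(827, 302) = 1.
Track Bezout coefficients alongside the remainders: start with r₀ = 827 = a·1 + b·0 (s = 1, t = 0) and r₁ = 302 = a·0 + b·1 (s = 0, t = 1); each new remainder r_{k+1} = r_{k-1} − q_k·r_k inherits s_{k+1} = s_{k-1} − q_k·s_k, t_{k+1} = t_{k-1} − q_k·t_k, so r_k = a·s_k + b·t_k at every step:
  q = 2: r = 223, s = 1 − 2·0 = 1, t = 0 − 2·1 = -2  (check: 827·1 + 302·(-2) = 223)
  q = 1: r = 79, s = 0 − 1·1 = -1, t = 1 − 1·(-2) = 3  (check: 827·(-1) + 302·3 = 79)
  q = 2: r = 65, s = 1 − 2·(-1) = 3, t = -2 − 2·3 = -8  (check: 827·3 + 302·(-8) = 65)
  q = 1: r = 14, s = -1 − 1·3 = -4, t = 3 − 1·(-8) = 11  (check: 827·(-4) + 302·11 = 14)
  q = 4: r = 9, s = 3 − 4·(-4) = 19, t = -8 − 4·11 = -52  (check: 827·19 + 302·(-52) = 9)
  q = 1: r = 5, s = -4 − 1·19 = -23, t = 11 − 1·(-52) = 63  (check: 827·(-23) + 302·63 = 5)
  q = 1: r = 4, s = 19 − 1·(-23) = 42, t = -52 − 1·63 = -115  (check: 827·42 + 302·(-115) = 4)
  q = 1: r = 1, s = -23 − 1·42 = -65, t = 63 − 1·(-115) = 178  (check: 827·(-65) + 302·178 = 1)
The row with r = 1 (the gcd) gives the Bezout coefficients s = -65, t = 178.
Result: 827 · (-65) + 302 · (178) = 1.

gcd(827, 302) = 1; s = -65, t = 178 (check: 827·(-65) + 302·178 = 1).


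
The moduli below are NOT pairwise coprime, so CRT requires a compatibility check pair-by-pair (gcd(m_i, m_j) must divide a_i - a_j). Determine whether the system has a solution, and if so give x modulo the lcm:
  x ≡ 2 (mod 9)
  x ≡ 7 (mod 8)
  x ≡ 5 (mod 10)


Moduli 9, 8, 10 are not pairwise coprime, so CRT works modulo lcm(m_i) when all pairwise compatibility conditions hold.
Pairwise compatibility: gcd(m_i, m_j) must divide a_i - a_j for every pair.
Merge one congruence at a time:
  Start: x ≡ 2 (mod 9).
  Combine with x ≡ 7 (mod 8): gcd(9, 8) = 1; 7 - 2 = 5, which IS divisible by 1, so compatible.
    Write x = 2 + 9·t and substitute into x ≡ 7 (mod 8): 9·t ≡ 7 − 2 = 5 (mod 8).
    Reduce coefficients mod 8: 1·t ≡ 5 (mod 8).
    So t ≡ 5 (mod 8).
    Then x = 2 + 9·5 = 47, valid modulo lcm(9, 8) = 72: x ≡ 47 (mod 72).
  Combine with x ≡ 5 (mod 10): gcd(72, 10) = 2; 5 - 47 = -42, which IS divisible by 2, so compatible.
    Write x = 47 + 72·t and substitute into x ≡ 5 (mod 10): 72·t ≡ 5 − 47 = -42 (mod 10).
    Divide the congruence (and modulus) by g = 2: 36·t ≡ -21 (mod 5).
    Reduce coefficients mod 5: 1·t ≡ 4 (mod 5).
    So t ≡ 4 (mod 5).
    Then x = 47 + 72·4 = 335, valid modulo lcm(72, 10) = 360: x ≡ 335 (mod 360).
Verify: 335 mod 9 = 2, 335 mod 8 = 7, 335 mod 10 = 5.

x ≡ 335 (mod 360).


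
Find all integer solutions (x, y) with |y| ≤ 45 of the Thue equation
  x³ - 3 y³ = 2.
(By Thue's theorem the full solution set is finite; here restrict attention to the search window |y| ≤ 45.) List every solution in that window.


The equation is x³ - 3y³ = 2. For fixed y, x³ = 3·y³ + 2, so a solution requires the RHS to be a perfect cube.
Strategy: iterate y from -45 to 45, compute RHS = 3·y³ + 2, and check whether it is a (positive or negative) perfect cube.
Check small values of y:
  y = 0: RHS = 2 is not a perfect cube.
  y = 1: RHS = 5 is not a perfect cube.
  y = -1: RHS = -1 = (-1)³ ⇒ x = -1 works.
  y = 2: RHS = 26 is not a perfect cube.
  y = -2: RHS = -22 is not a perfect cube.
  y = 3: RHS = 83 is not a perfect cube.
  y = -3: RHS = -79 is not a perfect cube.
Continuing the search up to |y| = 45 finds no further solutions beyond those listed.
Collected solutions: (-1, -1).

Solutions (with |y| ≤ 45): (-1, -1).


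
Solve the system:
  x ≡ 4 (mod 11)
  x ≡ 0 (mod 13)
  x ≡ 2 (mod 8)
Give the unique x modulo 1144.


Moduli 11, 13, 8 are pairwise coprime; by CRT there is a unique solution modulo M = 11 · 13 · 8 = 1144.
Solve pairwise, accumulating the modulus:
  Start with x ≡ 4 (mod 11).
  Combine with x ≡ 0 (mod 13): since gcd(11, 13) = 1, we get a unique residue mod 143.
    Write x = 4 + 11·t and substitute into x ≡ 0 (mod 13): 11·t ≡ 0 − 4 = -4 (mod 13).
    Reduce coefficients mod 13: 11·t ≡ 9 (mod 13).
    The inverse of 11 mod 13 is 6 (since 11·6 = 66 = 5·13 + 1), so t ≡ 6·9 = 54 ≡ 2 (mod 13).
    Then x = 4 + 11·2 = 26, valid modulo lcm(11, 13) = 143: x ≡ 26 (mod 143).
  Combine with x ≡ 2 (mod 8): since gcd(143, 8) = 1, we get a unique residue mod 1144.
    Write x = 26 + 143·t and substitute into x ≡ 2 (mod 8): 143·t ≡ 2 − 26 = -24 (mod 8).
    Reduce coefficients mod 8: 7·t ≡ 0 (mod 8).
    The inverse of 7 mod 8 is 7 (since 7·7 = 49 = 6·8 + 1), so t ≡ 7·0 = 0 ≡ 0 (mod 8).
    Then x = 26 + 143·0 = 26, valid modulo lcm(143, 8) = 1144: x ≡ 26 (mod 1144).
Verify: 26 mod 11 = 4 ✓, 26 mod 13 = 0 ✓, 26 mod 8 = 2 ✓.

x ≡ 26 (mod 1144).


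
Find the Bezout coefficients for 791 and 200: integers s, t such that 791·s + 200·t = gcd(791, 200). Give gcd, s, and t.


Euclidean algorithm on (791, 200) — divide until remainder is 0:
  791 = 3 · 200 + 191
  200 = 1 · 191 + 9
  191 = 21 · 9 + 2
  9 = 4 · 2 + 1
  2 = 2 · 1 + 0
gcd(791, 200) = 1.
Track Bezout coefficients alongside the remainders: start with r₀ = 791 = a·1 + b·0 (s = 1, t = 0) and r₁ = 200 = a·0 + b·1 (s = 0, t = 1); each new remainder r_{k+1} = r_{k-1} − q_k·r_k inherits s_{k+1} = s_{k-1} − q_k·s_k, t_{k+1} = t_{k-1} − q_k·t_k, so r_k = a·s_k + b·t_k at every step:
  q = 3: r = 191, s = 1 − 3·0 = 1, t = 0 − 3·1 = -3  (check: 791·1 + 200·(-3) = 191)
  q = 1: r = 9, s = 0 − 1·1 = -1, t = 1 − 1·(-3) = 4  (check: 791·(-1) + 200·4 = 9)
  q = 21: r = 2, s = 1 − 21·(-1) = 22, t = -3 − 21·4 = -87  (check: 791·22 + 200·(-87) = 2)
  q = 4: r = 1, s = -1 − 4·22 = -89, t = 4 − 4·(-87) = 352  (check: 791·(-89) + 200·352 = 1)
The row with r = 1 (the gcd) gives the Bezout coefficients s = -89, t = 352.
Result: 791 · (-89) + 200 · (352) = 1.

gcd(791, 200) = 1; s = -89, t = 352 (check: 791·(-89) + 200·352 = 1).


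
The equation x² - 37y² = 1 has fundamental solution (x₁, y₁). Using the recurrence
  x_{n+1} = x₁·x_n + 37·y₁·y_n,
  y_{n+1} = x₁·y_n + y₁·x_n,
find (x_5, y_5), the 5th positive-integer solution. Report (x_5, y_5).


Step 1: Find the fundamental solution (x₁, y₁) of x² - 37y² = 1.
  Expand √37 as a continued fraction. a₀ = ⌊√37⌋ = 6; iterate m_{k+1} = d_k·a_k − m_k, d_{k+1} = (37 − m_{k+1}²)/d_k, a_{k+1} = ⌊(a₀ + m_{k+1})/d_{k+1}⌋ (starting m₀ = 0, d₀ = 1), with convergents p_k = a_k·p_{k-1} + p_{k-2}, q_k = a_k·q_{k-1} + q_{k-2} (p₋₁ = 1, q₋₁ = 0):
  k = 0: a₀ = 6; p₀/q₀ = 6/1; p₀² − 37·q₀² = 36 − 37 = -1.
  k = 1: m = 6, d = 1, a = ⌊(6 + 6)/1⌋ = 12; p/q = (12·6 + 1)/(12·1 + 0) = 73/12; p² − 37·q² = 5329 − 5328 = 1.
  The first convergent with p² − 37·q² = 1 gives the fundamental solution (x₁, y₁) = (73, 12).
Step 2: Apply the recurrence (x_{n+1}, y_{n+1}) = (x₁x_n + 37y₁y_n, x₁y_n + y₁x_n) repeatedly.
  From (x_1, y_1) = (73, 12): x_2 = 73·73 + 37·12·12 = 10657; y_2 = 73·12 + 12·73 = 1752.
  From (x_2, y_2) = (10657, 1752): x_3 = 73·10657 + 37·12·1752 = 1555849; y_3 = 73·1752 + 12·10657 = 255780.
  From (x_3, y_3) = (1555849, 255780): x_4 = 73·1555849 + 37·12·255780 = 227143297; y_4 = 73·255780 + 12·1555849 = 37342128.
  From (x_4, y_4) = (227143297, 37342128): x_5 = 73·227143297 + 37·12·37342128 = 33161365513; y_5 = 73·37342128 + 12·227143297 = 5451694908.
Step 3: Verify x_5² - 37·y_5² = 1099676162686785753169 - 1099676162686785753168 = 1 (should be 1). ✓

(x_1, y_1) = (73, 12); (x_5, y_5) = (33161365513, 5451694908).


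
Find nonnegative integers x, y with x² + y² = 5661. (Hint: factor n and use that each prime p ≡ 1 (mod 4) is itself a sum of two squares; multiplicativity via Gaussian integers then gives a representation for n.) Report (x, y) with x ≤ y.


Step 1: Factor n = 5661 = 3^2 · 17 · 37.
Step 2: Check the mod-4 condition on each prime factor: 3 ≡ 3 (mod 4), exponent 2 (must be even); 17 ≡ 1 (mod 4), exponent 1; 37 ≡ 1 (mod 4), exponent 1.
All primes ≡ 3 (mod 4) appear to even exponent (or don't appear), so by the two-squares theorem n IS expressible as a sum of two squares.
Step 3: Build a representation. Group n = k² · m with k = 3 and m = 17 · 37 = 629 (a product of primes ≡ 1 (mod 4)); a representation of m scales to one of n via (k·x)² + (k·y)² = k²(x² + y²). Each prime p ≡ 1 (mod 4) is itself a sum of two squares; find a² by testing p − a² for a perfect square:
  17: 17 − 1² = 16 = 4² ⇒ 17 = 1² + 4².
  37: 37 − 1² = 36 = 6² ⇒ 37 = 1² + 6².
  Combine using the Brahmagupta–Fibonacci identity (a² + b²)(c² + d²) = (ac − bd)² + (ad + bc)² = (ac + bd)² + (ad − bc)²:
  17 · 37 = 629: from (1² + 4²)(1² + 6²), take (1·1 − 4·6, 1·6 + 4·1) = (1 − 24, 6 + 4) = (-23, 10); dropping signs (only squares matter) gives (23, 10); check 23² + 10² = 529 + 100 = 629 ✓.
  Scale by k = 3: (3·23, 3·10) = (69, 30).
Step 4: Order so x ≤ y and verify: 30² + 69² = 900 + 4761 = 5661 = n. ✓

n = 5661 = 30² + 69² (one valid representation with x ≤ y).


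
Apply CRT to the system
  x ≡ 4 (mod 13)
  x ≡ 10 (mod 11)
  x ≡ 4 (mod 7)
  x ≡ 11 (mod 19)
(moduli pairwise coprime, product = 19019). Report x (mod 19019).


Product of moduli M = 13 · 11 · 7 · 19 = 19019.
Merge one congruence at a time:
  Start: x ≡ 4 (mod 13).
  Combine with x ≡ 10 (mod 11); new modulus lcm = 143.
    Write x = 4 + 13·t and substitute into x ≡ 10 (mod 11): 13·t ≡ 10 − 4 = 6 (mod 11).
    Reduce coefficients mod 11: 2·t ≡ 6 (mod 11).
    The inverse of 2 mod 11 is 6 (since 2·6 = 12 = 1·11 + 1), so t ≡ 6·6 = 36 ≡ 3 (mod 11).
    Then x = 4 + 13·3 = 43, valid modulo lcm(13, 11) = 143: x ≡ 43 (mod 143).
  Combine with x ≡ 4 (mod 7); new modulus lcm = 1001.
    Write x = 43 + 143·t and substitute into x ≡ 4 (mod 7): 143·t ≡ 4 − 43 = -39 (mod 7).
    Reduce coefficients mod 7: 3·t ≡ 3 (mod 7).
    The inverse of 3 mod 7 is 5 (since 3·5 = 15 = 2·7 + 1), so t ≡ 5·3 = 15 ≡ 1 (mod 7).
    Then x = 43 + 143·1 = 186, valid modulo lcm(143, 7) = 1001: x ≡ 186 (mod 1001).
  Combine with x ≡ 11 (mod 19); new modulus lcm = 19019.
    Write x = 186 + 1001·t and substitute into x ≡ 11 (mod 19): 1001·t ≡ 11 − 186 = -175 (mod 19).
    Reduce coefficients mod 19: 13·t ≡ 15 (mod 19).
    The inverse of 13 mod 19 is 3 (since 13·3 = 39 = 2·19 + 1), so t ≡ 3·15 = 45 ≡ 7 (mod 19).
    Then x = 186 + 1001·7 = 7193, valid modulo lcm(1001, 19) = 19019: x ≡ 7193 (mod 19019).
Verify against each original: 7193 mod 13 = 4, 7193 mod 11 = 10, 7193 mod 7 = 4, 7193 mod 19 = 11.

x ≡ 7193 (mod 19019).


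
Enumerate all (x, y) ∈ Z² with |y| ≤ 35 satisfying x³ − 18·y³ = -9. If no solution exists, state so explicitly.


The equation is x³ - 18y³ = -9. For fixed y, x³ = 18·y³ − 9, so a solution requires the RHS to be a perfect cube.
Strategy: iterate y from -35 to 35, compute RHS = 18·y³ − 9, and check whether it is a (positive or negative) perfect cube.
Check small values of y:
  y = 0: RHS = -9 is not a perfect cube.
  y = 1: RHS = 9 is not a perfect cube.
  y = -1: RHS = -27 = (-3)³ ⇒ x = -3 works.
  y = 2: RHS = 135 is not a perfect cube.
  y = -2: RHS = -153 is not a perfect cube.
  y = 3: RHS = 477 is not a perfect cube.
  y = -3: RHS = -495 is not a perfect cube.
Continuing the search up to |y| = 35 finds no further solutions beyond those listed.
Collected solutions: (-3, -1).

Solutions (with |y| ≤ 35): (-3, -1).


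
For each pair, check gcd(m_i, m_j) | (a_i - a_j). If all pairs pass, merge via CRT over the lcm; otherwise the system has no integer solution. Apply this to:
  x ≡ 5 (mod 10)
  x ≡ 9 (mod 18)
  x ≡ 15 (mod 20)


Moduli 10, 18, 20 are not pairwise coprime, so CRT works modulo lcm(m_i) when all pairwise compatibility conditions hold.
Pairwise compatibility: gcd(m_i, m_j) must divide a_i - a_j for every pair.
Merge one congruence at a time:
  Start: x ≡ 5 (mod 10).
  Combine with x ≡ 9 (mod 18): gcd(10, 18) = 2; 9 - 5 = 4, which IS divisible by 2, so compatible.
    Write x = 5 + 10·t and substitute into x ≡ 9 (mod 18): 10·t ≡ 9 − 5 = 4 (mod 18).
    Divide the congruence (and modulus) by g = 2: 5·t ≡ 2 (mod 9).
    The inverse of 5 mod 9 is 2 (since 5·2 = 10 = 1·9 + 1), so t ≡ 2·2 = 4 ≡ 4 (mod 9).
    Then x = 5 + 10·4 = 45, valid modulo lcm(10, 18) = 90: x ≡ 45 (mod 90).
  Combine with x ≡ 15 (mod 20): gcd(90, 20) = 10; 15 - 45 = -30, which IS divisible by 10, so compatible.
    Write x = 45 + 90·t and substitute into x ≡ 15 (mod 20): 90·t ≡ 15 − 45 = -30 (mod 20).
    Divide the congruence (and modulus) by g = 10: 9·t ≡ -3 (mod 2).
    Reduce coefficients mod 2: 1·t ≡ 1 (mod 2).
    So t ≡ 1 (mod 2).
    Then x = 45 + 90·1 = 135, valid modulo lcm(90, 20) = 180: x ≡ 135 (mod 180).
Verify: 135 mod 10 = 5, 135 mod 18 = 9, 135 mod 20 = 15.

x ≡ 135 (mod 180).


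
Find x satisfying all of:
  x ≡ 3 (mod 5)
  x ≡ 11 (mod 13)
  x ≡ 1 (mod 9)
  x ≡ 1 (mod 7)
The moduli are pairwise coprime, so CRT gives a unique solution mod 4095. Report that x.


Product of moduli M = 5 · 13 · 9 · 7 = 4095.
Merge one congruence at a time:
  Start: x ≡ 3 (mod 5).
  Combine with x ≡ 11 (mod 13); new modulus lcm = 65.
    Write x = 3 + 5·t and substitute into x ≡ 11 (mod 13): 5·t ≡ 11 − 3 = 8 (mod 13).
    The inverse of 5 mod 13 is 8 (since 5·8 = 40 = 3·13 + 1), so t ≡ 8·8 = 64 ≡ 12 (mod 13).
    Then x = 3 + 5·12 = 63, valid modulo lcm(5, 13) = 65: x ≡ 63 (mod 65).
  Combine with x ≡ 1 (mod 9); new modulus lcm = 585.
    Write x = 63 + 65·t and substitute into x ≡ 1 (mod 9): 65·t ≡ 1 − 63 = -62 (mod 9).
    Reduce coefficients mod 9: 2·t ≡ 1 (mod 9).
    The inverse of 2 mod 9 is 5 (since 2·5 = 10 = 1·9 + 1), so t ≡ 5·1 = 5 ≡ 5 (mod 9).
    Then x = 63 + 65·5 = 388, valid modulo lcm(65, 9) = 585: x ≡ 388 (mod 585).
  Combine with x ≡ 1 (mod 7); new modulus lcm = 4095.
    Write x = 388 + 585·t and substitute into x ≡ 1 (mod 7): 585·t ≡ 1 − 388 = -387 (mod 7).
    Reduce coefficients mod 7: 4·t ≡ 5 (mod 7).
    The inverse of 4 mod 7 is 2 (since 4·2 = 8 = 1·7 + 1), so t ≡ 2·5 = 10 ≡ 3 (mod 7).
    Then x = 388 + 585·3 = 2143, valid modulo lcm(585, 7) = 4095: x ≡ 2143 (mod 4095).
Verify against each original: 2143 mod 5 = 3, 2143 mod 13 = 11, 2143 mod 9 = 1, 2143 mod 7 = 1.

x ≡ 2143 (mod 4095).


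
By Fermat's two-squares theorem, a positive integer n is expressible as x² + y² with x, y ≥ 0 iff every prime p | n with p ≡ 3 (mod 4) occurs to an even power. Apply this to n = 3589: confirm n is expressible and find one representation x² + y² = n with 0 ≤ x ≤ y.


Step 1: Factor n = 3589 = 37 · 97.
Step 2: Check the mod-4 condition on each prime factor: 37 ≡ 1 (mod 4), exponent 1; 97 ≡ 1 (mod 4), exponent 1.
All primes ≡ 3 (mod 4) appear to even exponent (or don't appear), so by the two-squares theorem n IS expressible as a sum of two squares.
Step 3: Build a representation. Here n = 37 · 97 is a product of primes ≡ 1 (mod 4). Each prime p ≡ 1 (mod 4) is itself a sum of two squares; find a² by testing p − a² for a perfect square:
  37: 37 − 1² = 36 = 6² ⇒ 37 = 1² + 6².
  97: 97 − 1² = 96, 97 − 2² = 93, 97 − 3² = 88, 97 − 4² = 81 = 9² ⇒ 97 = 4² + 9².
  Combine using the Brahmagupta–Fibonacci identity (a² + b²)(c² + d²) = (ac − bd)² + (ad + bc)² = (ac + bd)² + (ad − bc)²:
  37 · 97 = 3589: from (1² + 6²)(4² + 9²), take (1·4 − 6·9, 1·9 + 6·4) = (4 − 54, 9 + 24) = (-50, 33); dropping signs (only squares matter) gives (50, 33); check 50² + 33² = 2500 + 1089 = 3589 ✓.
Step 4: Order so x ≤ y and verify: 33² + 50² = 1089 + 2500 = 3589 = n. ✓

n = 3589 = 33² + 50² (one valid representation with x ≤ y).


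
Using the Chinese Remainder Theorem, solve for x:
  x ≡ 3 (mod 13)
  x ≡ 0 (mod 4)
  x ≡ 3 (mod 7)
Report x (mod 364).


Moduli 13, 4, 7 are pairwise coprime; by CRT there is a unique solution modulo M = 13 · 4 · 7 = 364.
Solve pairwise, accumulating the modulus:
  Start with x ≡ 3 (mod 13).
  Combine with x ≡ 0 (mod 4): since gcd(13, 4) = 1, we get a unique residue mod 52.
    Write x = 3 + 13·t and substitute into x ≡ 0 (mod 4): 13·t ≡ 0 − 3 = -3 (mod 4).
    Reduce coefficients mod 4: 1·t ≡ 1 (mod 4).
    So t ≡ 1 (mod 4).
    Then x = 3 + 13·1 = 16, valid modulo lcm(13, 4) = 52: x ≡ 16 (mod 52).
  Combine with x ≡ 3 (mod 7): since gcd(52, 7) = 1, we get a unique residue mod 364.
    Write x = 16 + 52·t and substitute into x ≡ 3 (mod 7): 52·t ≡ 3 − 16 = -13 (mod 7).
    Reduce coefficients mod 7: 3·t ≡ 1 (mod 7).
    The inverse of 3 mod 7 is 5 (since 3·5 = 15 = 2·7 + 1), so t ≡ 5·1 = 5 ≡ 5 (mod 7).
    Then x = 16 + 52·5 = 276, valid modulo lcm(52, 7) = 364: x ≡ 276 (mod 364).
Verify: 276 mod 13 = 3 ✓, 276 mod 4 = 0 ✓, 276 mod 7 = 3 ✓.

x ≡ 276 (mod 364).


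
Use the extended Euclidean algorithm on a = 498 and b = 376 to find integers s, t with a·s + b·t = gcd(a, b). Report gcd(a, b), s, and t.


Euclidean algorithm on (498, 376) — divide until remainder is 0:
  498 = 1 · 376 + 122
  376 = 3 · 122 + 10
  122 = 12 · 10 + 2
  10 = 5 · 2 + 0
gcd(498, 376) = 2.
Track Bezout coefficients alongside the remainders: start with r₀ = 498 = a·1 + b·0 (s = 1, t = 0) and r₁ = 376 = a·0 + b·1 (s = 0, t = 1); each new remainder r_{k+1} = r_{k-1} − q_k·r_k inherits s_{k+1} = s_{k-1} − q_k·s_k, t_{k+1} = t_{k-1} − q_k·t_k, so r_k = a·s_k + b·t_k at every step:
  q = 1: r = 122, s = 1 − 1·0 = 1, t = 0 − 1·1 = -1  (check: 498·1 + 376·(-1) = 122)
  q = 3: r = 10, s = 0 − 3·1 = -3, t = 1 − 3·(-1) = 4  (check: 498·(-3) + 376·4 = 10)
  q = 12: r = 2, s = 1 − 12·(-3) = 37, t = -1 − 12·4 = -49  (check: 498·37 + 376·(-49) = 2)
The row with r = 2 (the gcd) gives the Bezout coefficients s = 37, t = -49.
Result: 498 · (37) + 376 · (-49) = 2.

gcd(498, 376) = 2; s = 37, t = -49 (check: 498·37 + 376·(-49) = 2).


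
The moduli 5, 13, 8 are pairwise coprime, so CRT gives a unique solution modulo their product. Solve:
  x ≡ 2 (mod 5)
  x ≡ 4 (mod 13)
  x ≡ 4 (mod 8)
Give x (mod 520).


Moduli 5, 13, 8 are pairwise coprime; by CRT there is a unique solution modulo M = 5 · 13 · 8 = 520.
Solve pairwise, accumulating the modulus:
  Start with x ≡ 2 (mod 5).
  Combine with x ≡ 4 (mod 13): since gcd(5, 13) = 1, we get a unique residue mod 65.
    Write x = 2 + 5·t and substitute into x ≡ 4 (mod 13): 5·t ≡ 4 − 2 = 2 (mod 13).
    The inverse of 5 mod 13 is 8 (since 5·8 = 40 = 3·13 + 1), so t ≡ 8·2 = 16 ≡ 3 (mod 13).
    Then x = 2 + 5·3 = 17, valid modulo lcm(5, 13) = 65: x ≡ 17 (mod 65).
  Combine with x ≡ 4 (mod 8): since gcd(65, 8) = 1, we get a unique residue mod 520.
    Write x = 17 + 65·t and substitute into x ≡ 4 (mod 8): 65·t ≡ 4 − 17 = -13 (mod 8).
    Reduce coefficients mod 8: 1·t ≡ 3 (mod 8).
    So t ≡ 3 (mod 8).
    Then x = 17 + 65·3 = 212, valid modulo lcm(65, 8) = 520: x ≡ 212 (mod 520).
Verify: 212 mod 5 = 2 ✓, 212 mod 13 = 4 ✓, 212 mod 8 = 4 ✓.

x ≡ 212 (mod 520).


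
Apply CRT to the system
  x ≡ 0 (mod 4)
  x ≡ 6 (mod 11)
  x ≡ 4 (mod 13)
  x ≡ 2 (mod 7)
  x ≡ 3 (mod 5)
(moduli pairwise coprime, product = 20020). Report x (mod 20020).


Product of moduli M = 4 · 11 · 13 · 7 · 5 = 20020.
Merge one congruence at a time:
  Start: x ≡ 0 (mod 4).
  Combine with x ≡ 6 (mod 11); new modulus lcm = 44.
    Write x = 0 + 4·t and substitute into x ≡ 6 (mod 11): 4·t ≡ 6 − 0 = 6 (mod 11).
    The inverse of 4 mod 11 is 3 (since 4·3 = 12 = 1·11 + 1), so t ≡ 3·6 = 18 ≡ 7 (mod 11).
    Then x = 0 + 4·7 = 28, valid modulo lcm(4, 11) = 44: x ≡ 28 (mod 44).
  Combine with x ≡ 4 (mod 13); new modulus lcm = 572.
    Write x = 28 + 44·t and substitute into x ≡ 4 (mod 13): 44·t ≡ 4 − 28 = -24 (mod 13).
    Reduce coefficients mod 13: 5·t ≡ 2 (mod 13).
    The inverse of 5 mod 13 is 8 (since 5·8 = 40 = 3·13 + 1), so t ≡ 8·2 = 16 ≡ 3 (mod 13).
    Then x = 28 + 44·3 = 160, valid modulo lcm(44, 13) = 572: x ≡ 160 (mod 572).
  Combine with x ≡ 2 (mod 7); new modulus lcm = 4004.
    Write x = 160 + 572·t and substitute into x ≡ 2 (mod 7): 572·t ≡ 2 − 160 = -158 (mod 7).
    Reduce coefficients mod 7: 5·t ≡ 3 (mod 7).
    The inverse of 5 mod 7 is 3 (since 5·3 = 15 = 2·7 + 1), so t ≡ 3·3 = 9 ≡ 2 (mod 7).
    Then x = 160 + 572·2 = 1304, valid modulo lcm(572, 7) = 4004: x ≡ 1304 (mod 4004).
  Combine with x ≡ 3 (mod 5); new modulus lcm = 20020.
    Write x = 1304 + 4004·t and substitute into x ≡ 3 (mod 5): 4004·t ≡ 3 − 1304 = -1301 (mod 5).
    Reduce coefficients mod 5: 4·t ≡ 4 (mod 5).
    The inverse of 4 mod 5 is 4 (since 4·4 = 16 = 3·5 + 1), so t ≡ 4·4 = 16 ≡ 1 (mod 5).
    Then x = 1304 + 4004·1 = 5308, valid modulo lcm(4004, 5) = 20020: x ≡ 5308 (mod 20020).
Verify against each original: 5308 mod 4 = 0, 5308 mod 11 = 6, 5308 mod 13 = 4, 5308 mod 7 = 2, 5308 mod 5 = 3.

x ≡ 5308 (mod 20020).


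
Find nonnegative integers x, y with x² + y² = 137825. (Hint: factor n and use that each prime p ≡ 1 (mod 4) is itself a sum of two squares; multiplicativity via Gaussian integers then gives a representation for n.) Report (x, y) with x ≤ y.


Step 1: Factor n = 137825 = 5^2 · 37 · 149.
Step 2: Check the mod-4 condition on each prime factor: 5 ≡ 1 (mod 4), exponent 2; 37 ≡ 1 (mod 4), exponent 1; 149 ≡ 1 (mod 4), exponent 1.
All primes ≡ 3 (mod 4) appear to even exponent (or don't appear), so by the two-squares theorem n IS expressible as a sum of two squares.
Step 3: Build a representation. Group n = k² · m with k = 5 and m = 37 · 149 = 5513 (a product of primes ≡ 1 (mod 4)); a representation of m scales to one of n via (k·x)² + (k·y)² = k²(x² + y²). Each prime p ≡ 1 (mod 4) is itself a sum of two squares; find a² by testing p − a² for a perfect square:
  37: 37 − 1² = 36 = 6² ⇒ 37 = 1² + 6².
  149: 149 − 1² = 148, 149 − 2² = 145, 149 − 3² = 140, 149 − 4² = 133, 149 − 5² = 124, 149 − 6² = 113, 149 − 7² = 100 = 10² ⇒ 149 = 7² + 10².
  Combine using the Brahmagupta–Fibonacci identity (a² + b²)(c² + d²) = (ac − bd)² + (ad + bc)² = (ac + bd)² + (ad − bc)²:
  37 · 149 = 5513: from (1² + 6²)(7² + 10²), take (1·7 − 6·10, 1·10 + 6·7) = (7 − 60, 10 + 42) = (-53, 52); dropping signs (only squares matter) gives (53, 52); check 53² + 52² = 2809 + 2704 = 5513 ✓.
  Scale by k = 5: (5·53, 5·52) = (265, 260).
Step 4: Order so x ≤ y and verify: 260² + 265² = 67600 + 70225 = 137825 = n. ✓

n = 137825 = 260² + 265² (one valid representation with x ≤ y).


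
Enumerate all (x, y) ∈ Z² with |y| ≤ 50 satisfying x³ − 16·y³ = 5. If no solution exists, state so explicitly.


The equation is x³ - 16y³ = 5. For fixed y, x³ = 16·y³ + 5, so a solution requires the RHS to be a perfect cube.
Strategy: iterate y from -50 to 50, compute RHS = 16·y³ + 5, and check whether it is a (positive or negative) perfect cube.
Check small values of y:
  y = 0: RHS = 5 is not a perfect cube.
  y = 1: RHS = 21 is not a perfect cube.
  y = -1: RHS = -11 is not a perfect cube.
  y = 2: RHS = 133 is not a perfect cube.
  y = -2: RHS = -123 is not a perfect cube.
  y = 3: RHS = 437 is not a perfect cube.
  y = -3: RHS = -427 is not a perfect cube.
Continuing the search up to |y| = 50 finds no solutions either.
No (x, y) in the scanned range satisfies the equation.

No integer solutions with |y| ≤ 50.


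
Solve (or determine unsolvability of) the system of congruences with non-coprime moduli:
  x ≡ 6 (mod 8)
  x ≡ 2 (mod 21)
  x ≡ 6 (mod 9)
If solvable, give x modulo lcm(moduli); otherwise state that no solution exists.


Moduli 8, 21, 9 are not pairwise coprime, so CRT works modulo lcm(m_i) when all pairwise compatibility conditions hold.
Pairwise compatibility: gcd(m_i, m_j) must divide a_i - a_j for every pair.
Merge one congruence at a time:
  Start: x ≡ 6 (mod 8).
  Combine with x ≡ 2 (mod 21): gcd(8, 21) = 1; 2 - 6 = -4, which IS divisible by 1, so compatible.
    Write x = 6 + 8·t and substitute into x ≡ 2 (mod 21): 8·t ≡ 2 − 6 = -4 (mod 21).
    Reduce coefficients mod 21: 8·t ≡ 17 (mod 21).
    The inverse of 8 mod 21 is 8 (since 8·8 = 64 = 3·21 + 1), so t ≡ 8·17 = 136 ≡ 10 (mod 21).
    Then x = 6 + 8·10 = 86, valid modulo lcm(8, 21) = 168: x ≡ 86 (mod 168).
  Combine with x ≡ 6 (mod 9): gcd(168, 9) = 3, and 6 - 86 = -80 is NOT divisible by 3.
    ⇒ system is inconsistent (no integer solution).

No solution (the system is inconsistent).


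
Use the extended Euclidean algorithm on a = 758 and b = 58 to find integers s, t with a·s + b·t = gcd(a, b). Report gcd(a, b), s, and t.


Euclidean algorithm on (758, 58) — divide until remainder is 0:
  758 = 13 · 58 + 4
  58 = 14 · 4 + 2
  4 = 2 · 2 + 0
gcd(758, 58) = 2.
Track Bezout coefficients alongside the remainders: start with r₀ = 758 = a·1 + b·0 (s = 1, t = 0) and r₁ = 58 = a·0 + b·1 (s = 0, t = 1); each new remainder r_{k+1} = r_{k-1} − q_k·r_k inherits s_{k+1} = s_{k-1} − q_k·s_k, t_{k+1} = t_{k-1} − q_k·t_k, so r_k = a·s_k + b·t_k at every step:
  q = 13: r = 4, s = 1 − 13·0 = 1, t = 0 − 13·1 = -13  (check: 758·1 + 58·(-13) = 4)
  q = 14: r = 2, s = 0 − 14·1 = -14, t = 1 − 14·(-13) = 183  (check: 758·(-14) + 58·183 = 2)
The row with r = 2 (the gcd) gives the Bezout coefficients s = -14, t = 183.
Result: 758 · (-14) + 58 · (183) = 2.

gcd(758, 58) = 2; s = -14, t = 183 (check: 758·(-14) + 58·183 = 2).


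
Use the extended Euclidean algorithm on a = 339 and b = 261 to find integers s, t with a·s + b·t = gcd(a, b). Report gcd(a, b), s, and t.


Euclidean algorithm on (339, 261) — divide until remainder is 0:
  339 = 1 · 261 + 78
  261 = 3 · 78 + 27
  78 = 2 · 27 + 24
  27 = 1 · 24 + 3
  24 = 8 · 3 + 0
gcd(339, 261) = 3.
Track Bezout coefficients alongside the remainders: start with r₀ = 339 = a·1 + b·0 (s = 1, t = 0) and r₁ = 261 = a·0 + b·1 (s = 0, t = 1); each new remainder r_{k+1} = r_{k-1} − q_k·r_k inherits s_{k+1} = s_{k-1} − q_k·s_k, t_{k+1} = t_{k-1} − q_k·t_k, so r_k = a·s_k + b·t_k at every step:
  q = 1: r = 78, s = 1 − 1·0 = 1, t = 0 − 1·1 = -1  (check: 339·1 + 261·(-1) = 78)
  q = 3: r = 27, s = 0 − 3·1 = -3, t = 1 − 3·(-1) = 4  (check: 339·(-3) + 261·4 = 27)
  q = 2: r = 24, s = 1 − 2·(-3) = 7, t = -1 − 2·4 = -9  (check: 339·7 + 261·(-9) = 24)
  q = 1: r = 3, s = -3 − 1·7 = -10, t = 4 − 1·(-9) = 13  (check: 339·(-10) + 261·13 = 3)
The row with r = 3 (the gcd) gives the Bezout coefficients s = -10, t = 13.
Result: 339 · (-10) + 261 · (13) = 3.

gcd(339, 261) = 3; s = -10, t = 13 (check: 339·(-10) + 261·13 = 3).


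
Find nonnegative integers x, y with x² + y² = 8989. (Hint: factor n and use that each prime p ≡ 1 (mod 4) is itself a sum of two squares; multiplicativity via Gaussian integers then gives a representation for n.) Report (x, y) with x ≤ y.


Step 1: Factor n = 8989 = 89 · 101.
Step 2: Check the mod-4 condition on each prime factor: 89 ≡ 1 (mod 4), exponent 1; 101 ≡ 1 (mod 4), exponent 1.
All primes ≡ 3 (mod 4) appear to even exponent (or don't appear), so by the two-squares theorem n IS expressible as a sum of two squares.
Step 3: Build a representation. Here n = 89 · 101 is a product of primes ≡ 1 (mod 4). Each prime p ≡ 1 (mod 4) is itself a sum of two squares; find a² by testing p − a² for a perfect square:
  89: 89 − 1² = 88, 89 − 2² = 85, 89 − 3² = 80, 89 − 4² = 73, 89 − 5² = 64 = 8² ⇒ 89 = 5² + 8².
  101: 101 − 1² = 100 = 10² ⇒ 101 = 1² + 10².
  Combine using the Brahmagupta–Fibonacci identity (a² + b²)(c² + d²) = (ac − bd)² + (ad + bc)² = (ac + bd)² + (ad − bc)²:
  89 · 101 = 8989: from (5² + 8²)(1² + 10²), take (5·1 − 8·10, 5·10 + 8·1) = (5 − 80, 50 + 8) = (-75, 58); dropping signs (only squares matter) gives (75, 58); check 75² + 58² = 5625 + 3364 = 8989 ✓.
Step 4: Order so x ≤ y and verify: 58² + 75² = 3364 + 5625 = 8989 = n. ✓

n = 8989 = 58² + 75² (one valid representation with x ≤ y).


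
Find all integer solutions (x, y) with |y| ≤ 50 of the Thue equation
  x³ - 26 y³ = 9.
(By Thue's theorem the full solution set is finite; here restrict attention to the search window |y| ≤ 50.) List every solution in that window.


The equation is x³ - 26y³ = 9. For fixed y, x³ = 26·y³ + 9, so a solution requires the RHS to be a perfect cube.
Strategy: iterate y from -50 to 50, compute RHS = 26·y³ + 9, and check whether it is a (positive or negative) perfect cube.
Check small values of y:
  y = 0: RHS = 9 is not a perfect cube.
  y = 1: RHS = 35 is not a perfect cube.
  y = -1: RHS = -17 is not a perfect cube.
  y = 2: RHS = 217 is not a perfect cube.
  y = -2: RHS = -199 is not a perfect cube.
  y = 3: RHS = 711 is not a perfect cube.
  y = -3: RHS = -693 is not a perfect cube.
Continuing the search up to |y| = 50 finds no solutions either.
No (x, y) in the scanned range satisfies the equation.

No integer solutions with |y| ≤ 50.


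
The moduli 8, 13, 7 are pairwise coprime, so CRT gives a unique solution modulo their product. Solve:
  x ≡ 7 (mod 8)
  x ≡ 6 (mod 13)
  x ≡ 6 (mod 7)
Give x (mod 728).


Moduli 8, 13, 7 are pairwise coprime; by CRT there is a unique solution modulo M = 8 · 13 · 7 = 728.
Solve pairwise, accumulating the modulus:
  Start with x ≡ 7 (mod 8).
  Combine with x ≡ 6 (mod 13): since gcd(8, 13) = 1, we get a unique residue mod 104.
    Write x = 7 + 8·t and substitute into x ≡ 6 (mod 13): 8·t ≡ 6 − 7 = -1 (mod 13).
    Reduce coefficients mod 13: 8·t ≡ 12 (mod 13).
    The inverse of 8 mod 13 is 5 (since 8·5 = 40 = 3·13 + 1), so t ≡ 5·12 = 60 ≡ 8 (mod 13).
    Then x = 7 + 8·8 = 71, valid modulo lcm(8, 13) = 104: x ≡ 71 (mod 104).
  Combine with x ≡ 6 (mod 7): since gcd(104, 7) = 1, we get a unique residue mod 728.
    Write x = 71 + 104·t and substitute into x ≡ 6 (mod 7): 104·t ≡ 6 − 71 = -65 (mod 7).
    Reduce coefficients mod 7: 6·t ≡ 5 (mod 7).
    The inverse of 6 mod 7 is 6 (since 6·6 = 36 = 5·7 + 1), so t ≡ 6·5 = 30 ≡ 2 (mod 7).
    Then x = 71 + 104·2 = 279, valid modulo lcm(104, 7) = 728: x ≡ 279 (mod 728).
Verify: 279 mod 8 = 7 ✓, 279 mod 13 = 6 ✓, 279 mod 7 = 6 ✓.

x ≡ 279 (mod 728).


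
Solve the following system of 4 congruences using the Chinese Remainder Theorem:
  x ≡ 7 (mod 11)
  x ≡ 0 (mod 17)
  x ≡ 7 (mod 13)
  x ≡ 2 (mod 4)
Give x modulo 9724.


Product of moduli M = 11 · 17 · 13 · 4 = 9724.
Merge one congruence at a time:
  Start: x ≡ 7 (mod 11).
  Combine with x ≡ 0 (mod 17); new modulus lcm = 187.
    Write x = 7 + 11·t and substitute into x ≡ 0 (mod 17): 11·t ≡ 0 − 7 = -7 (mod 17).
    Reduce coefficients mod 17: 11·t ≡ 10 (mod 17).
    The inverse of 11 mod 17 is 14 (since 11·14 = 154 = 9·17 + 1), so t ≡ 14·10 = 140 ≡ 4 (mod 17).
    Then x = 7 + 11·4 = 51, valid modulo lcm(11, 17) = 187: x ≡ 51 (mod 187).
  Combine with x ≡ 7 (mod 13); new modulus lcm = 2431.
    Write x = 51 + 187·t and substitute into x ≡ 7 (mod 13): 187·t ≡ 7 − 51 = -44 (mod 13).
    Reduce coefficients mod 13: 5·t ≡ 8 (mod 13).
    The inverse of 5 mod 13 is 8 (since 5·8 = 40 = 3·13 + 1), so t ≡ 8·8 = 64 ≡ 12 (mod 13).
    Then x = 51 + 187·12 = 2295, valid modulo lcm(187, 13) = 2431: x ≡ 2295 (mod 2431).
  Combine with x ≡ 2 (mod 4); new modulus lcm = 9724.
    Write x = 2295 + 2431·t and substitute into x ≡ 2 (mod 4): 2431·t ≡ 2 − 2295 = -2293 (mod 4).
    Reduce coefficients mod 4: 3·t ≡ 3 (mod 4).
    The inverse of 3 mod 4 is 3 (since 3·3 = 9 = 2·4 + 1), so t ≡ 3·3 = 9 ≡ 1 (mod 4).
    Then x = 2295 + 2431·1 = 4726, valid modulo lcm(2431, 4) = 9724: x ≡ 4726 (mod 9724).
Verify against each original: 4726 mod 11 = 7, 4726 mod 17 = 0, 4726 mod 13 = 7, 4726 mod 4 = 2.

x ≡ 4726 (mod 9724).


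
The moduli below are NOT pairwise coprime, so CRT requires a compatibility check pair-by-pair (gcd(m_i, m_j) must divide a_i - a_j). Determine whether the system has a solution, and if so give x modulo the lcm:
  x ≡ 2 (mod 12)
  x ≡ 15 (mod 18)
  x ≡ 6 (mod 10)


Moduli 12, 18, 10 are not pairwise coprime, so CRT works modulo lcm(m_i) when all pairwise compatibility conditions hold.
Pairwise compatibility: gcd(m_i, m_j) must divide a_i - a_j for every pair.
Merge one congruence at a time:
  Start: x ≡ 2 (mod 12).
  Combine with x ≡ 15 (mod 18): gcd(12, 18) = 6, and 15 - 2 = 13 is NOT divisible by 6.
    ⇒ system is inconsistent (no integer solution).

No solution (the system is inconsistent).


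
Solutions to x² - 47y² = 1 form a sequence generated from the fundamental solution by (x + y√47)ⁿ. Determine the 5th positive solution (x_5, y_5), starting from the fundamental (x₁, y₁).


Step 1: Find the fundamental solution (x₁, y₁) of x² - 47y² = 1.
  Expand √47 as a continued fraction. a₀ = ⌊√47⌋ = 6; iterate m_{k+1} = d_k·a_k − m_k, d_{k+1} = (47 − m_{k+1}²)/d_k, a_{k+1} = ⌊(a₀ + m_{k+1})/d_{k+1}⌋ (starting m₀ = 0, d₀ = 1), with convergents p_k = a_k·p_{k-1} + p_{k-2}, q_k = a_k·q_{k-1} + q_{k-2} (p₋₁ = 1, q₋₁ = 0):
  k = 0: a₀ = 6; p₀/q₀ = 6/1; p₀² − 47·q₀² = 36 − 47 = -11.
  k = 1: m = 6, d = 11, a = ⌊(6 + 6)/11⌋ = 1; p/q = (1·6 + 1)/(1·1 + 0) = 7/1; p² − 47·q² = 49 − 47 = 2.
  k = 2: m = 5, d = 2, a = ⌊(6 + 5)/2⌋ = 5; p/q = (5·7 + 6)/(5·1 + 1) = 41/6; p² − 47·q² = 1681 − 1692 = -11.
  k = 3: m = 5, d = 11, a = ⌊(6 + 5)/11⌋ = 1; p/q = (1·41 + 7)/(1·6 + 1) = 48/7; p² − 47·q² = 2304 − 2303 = 1.
  The first convergent with p² − 47·q² = 1 gives the fundamental solution (x₁, y₁) = (48, 7).
Step 2: Apply the recurrence (x_{n+1}, y_{n+1}) = (x₁x_n + 47y₁y_n, x₁y_n + y₁x_n) repeatedly.
  From (x_1, y_1) = (48, 7): x_2 = 48·48 + 47·7·7 = 4607; y_2 = 48·7 + 7·48 = 672.
  From (x_2, y_2) = (4607, 672): x_3 = 48·4607 + 47·7·672 = 442224; y_3 = 48·672 + 7·4607 = 64505.
  From (x_3, y_3) = (442224, 64505): x_4 = 48·442224 + 47·7·64505 = 42448897; y_4 = 48·64505 + 7·442224 = 6191808.
  From (x_4, y_4) = (42448897, 6191808): x_5 = 48·42448897 + 47·7·6191808 = 4074651888; y_5 = 48·6191808 + 7·42448897 = 594349063.
Step 3: Verify x_5² - 47·y_5² = 16602788008381964544 - 16602788008381964543 = 1 (should be 1). ✓

(x_1, y_1) = (48, 7); (x_5, y_5) = (4074651888, 594349063).


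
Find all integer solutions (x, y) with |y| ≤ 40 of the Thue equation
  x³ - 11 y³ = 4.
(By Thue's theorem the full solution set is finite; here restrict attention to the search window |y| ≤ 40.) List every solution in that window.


The equation is x³ - 11y³ = 4. For fixed y, x³ = 11·y³ + 4, so a solution requires the RHS to be a perfect cube.
Strategy: iterate y from -40 to 40, compute RHS = 11·y³ + 4, and check whether it is a (positive or negative) perfect cube.
Check small values of y:
  y = 0: RHS = 4 is not a perfect cube.
  y = 1: RHS = 15 is not a perfect cube.
  y = -1: RHS = -7 is not a perfect cube.
  y = 2: RHS = 92 is not a perfect cube.
  y = -2: RHS = -84 is not a perfect cube.
  y = 3: RHS = 301 is not a perfect cube.
  y = -3: RHS = -293 is not a perfect cube.
Continuing the search up to |y| = 40 finds no solutions either.
No (x, y) in the scanned range satisfies the equation.

No integer solutions with |y| ≤ 40.


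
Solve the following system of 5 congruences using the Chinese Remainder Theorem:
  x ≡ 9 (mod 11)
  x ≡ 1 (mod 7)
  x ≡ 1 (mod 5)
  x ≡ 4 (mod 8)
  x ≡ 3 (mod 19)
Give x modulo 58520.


Product of moduli M = 11 · 7 · 5 · 8 · 19 = 58520.
Merge one congruence at a time:
  Start: x ≡ 9 (mod 11).
  Combine with x ≡ 1 (mod 7); new modulus lcm = 77.
    Write x = 9 + 11·t and substitute into x ≡ 1 (mod 7): 11·t ≡ 1 − 9 = -8 (mod 7).
    Reduce coefficients mod 7: 4·t ≡ 6 (mod 7).
    The inverse of 4 mod 7 is 2 (since 4·2 = 8 = 1·7 + 1), so t ≡ 2·6 = 12 ≡ 5 (mod 7).
    Then x = 9 + 11·5 = 64, valid modulo lcm(11, 7) = 77: x ≡ 64 (mod 77).
  Combine with x ≡ 1 (mod 5); new modulus lcm = 385.
    Write x = 64 + 77·t and substitute into x ≡ 1 (mod 5): 77·t ≡ 1 − 64 = -63 (mod 5).
    Reduce coefficients mod 5: 2·t ≡ 2 (mod 5).
    The inverse of 2 mod 5 is 3 (since 2·3 = 6 = 1·5 + 1), so t ≡ 3·2 = 6 ≡ 1 (mod 5).
    Then x = 64 + 77·1 = 141, valid modulo lcm(77, 5) = 385: x ≡ 141 (mod 385).
  Combine with x ≡ 4 (mod 8); new modulus lcm = 3080.
    Write x = 141 + 385·t and substitute into x ≡ 4 (mod 8): 385·t ≡ 4 − 141 = -137 (mod 8).
    Reduce coefficients mod 8: 1·t ≡ 7 (mod 8).
    So t ≡ 7 (mod 8).
    Then x = 141 + 385·7 = 2836, valid modulo lcm(385, 8) = 3080: x ≡ 2836 (mod 3080).
  Combine with x ≡ 3 (mod 19); new modulus lcm = 58520.
    Write x = 2836 + 3080·t and substitute into x ≡ 3 (mod 19): 3080·t ≡ 3 − 2836 = -2833 (mod 19).
    Reduce coefficients mod 19: 2·t ≡ 17 (mod 19).
    The inverse of 2 mod 19 is 10 (since 2·10 = 20 = 1·19 + 1), so t ≡ 10·17 = 170 ≡ 18 (mod 19).
    Then x = 2836 + 3080·18 = 58276, valid modulo lcm(3080, 19) = 58520: x ≡ 58276 (mod 58520).
Verify against each original: 58276 mod 11 = 9, 58276 mod 7 = 1, 58276 mod 5 = 1, 58276 mod 8 = 4, 58276 mod 19 = 3.

x ≡ 58276 (mod 58520).


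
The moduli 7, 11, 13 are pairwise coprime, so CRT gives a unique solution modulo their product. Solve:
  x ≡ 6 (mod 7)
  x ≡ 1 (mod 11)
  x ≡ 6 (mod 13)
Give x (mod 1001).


Moduli 7, 11, 13 are pairwise coprime; by CRT there is a unique solution modulo M = 7 · 11 · 13 = 1001.
Solve pairwise, accumulating the modulus:
  Start with x ≡ 6 (mod 7).
  Combine with x ≡ 1 (mod 11): since gcd(7, 11) = 1, we get a unique residue mod 77.
    Write x = 6 + 7·t and substitute into x ≡ 1 (mod 11): 7·t ≡ 1 − 6 = -5 (mod 11).
    Reduce coefficients mod 11: 7·t ≡ 6 (mod 11).
    The inverse of 7 mod 11 is 8 (since 7·8 = 56 = 5·11 + 1), so t ≡ 8·6 = 48 ≡ 4 (mod 11).
    Then x = 6 + 7·4 = 34, valid modulo lcm(7, 11) = 77: x ≡ 34 (mod 77).
  Combine with x ≡ 6 (mod 13): since gcd(77, 13) = 1, we get a unique residue mod 1001.
    Write x = 34 + 77·t and substitute into x ≡ 6 (mod 13): 77·t ≡ 6 − 34 = -28 (mod 13).
    Reduce coefficients mod 13: 12·t ≡ 11 (mod 13).
    The inverse of 12 mod 13 is 12 (since 12·12 = 144 = 11·13 + 1), so t ≡ 12·11 = 132 ≡ 2 (mod 13).
    Then x = 34 + 77·2 = 188, valid modulo lcm(77, 13) = 1001: x ≡ 188 (mod 1001).
Verify: 188 mod 7 = 6 ✓, 188 mod 11 = 1 ✓, 188 mod 13 = 6 ✓.

x ≡ 188 (mod 1001).
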